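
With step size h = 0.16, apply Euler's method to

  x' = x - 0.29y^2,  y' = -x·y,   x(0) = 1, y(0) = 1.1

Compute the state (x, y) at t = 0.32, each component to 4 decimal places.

1.2409, 0.7608

Euler on (x,y): x_{n+1} = x_n + h·x', y_{n+1} = y_n + h·y'.
0.000000: (1.000000, 1.100000); f=(0.649100, -1.100000) → (1.103856, 0.924000)
0.160000: (1.103856, 0.924000); f=(0.856261, -1.019963) → (1.240858, 0.760806)
(x(0.32), y(0.32)) ≈ (1.2409, 0.7608)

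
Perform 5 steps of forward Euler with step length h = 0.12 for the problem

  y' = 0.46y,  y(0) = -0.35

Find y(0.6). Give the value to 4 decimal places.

Euler: y_{n+1} = y_n + h·f(x_n, y_n).
x=0.000000, y=-0.350000: f=-0.161000 → y ← -0.350000 + 0.12·(-0.161000) = -0.369320
x=0.120000, y=-0.369320: f=-0.169887 → y ← -0.369320 + 0.12·(-0.169887) = -0.389706
x=0.240000, y=-0.389706: f=-0.179265 → y ← -0.389706 + 0.12·(-0.179265) = -0.411218
x=0.360000, y=-0.411218: f=-0.189160 → y ← -0.411218 + 0.12·(-0.189160) = -0.433918
x=0.480000, y=-0.433918: f=-0.199602 → y ← -0.433918 + 0.12·(-0.199602) = -0.457870
y(0.6) ≈ -0.4579

-0.4579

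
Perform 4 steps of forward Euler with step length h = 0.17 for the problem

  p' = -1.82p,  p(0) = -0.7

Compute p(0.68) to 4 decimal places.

-0.1592

Euler: p_{n+1} = p_n + h·f(x_n, p_n).
x=0.000000, p=-0.700000: f=1.274000 → p ← -0.700000 + 0.17·1.274000 = -0.483420
x=0.170000, p=-0.483420: f=0.879824 → p ← -0.483420 + 0.17·0.879824 = -0.333850
x=0.340000, p=-0.333850: f=0.607607 → p ← -0.333850 + 0.17·0.607607 = -0.230557
x=0.510000, p=-0.230557: f=0.419613 → p ← -0.230557 + 0.17·0.419613 = -0.159222
p(0.68) ≈ -0.1592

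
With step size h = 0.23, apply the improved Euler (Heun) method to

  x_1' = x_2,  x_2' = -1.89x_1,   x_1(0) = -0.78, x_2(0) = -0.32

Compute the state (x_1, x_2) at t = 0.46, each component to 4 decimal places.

-0.7658, 0.3874

Heun on (x_1,x_2): k1 = f(t_n, state_n); k2 = f(t_n + h, state_n + h·k1); state_{n+1} = state_n + (h/2)·(k1 + k2).
0.000000: (-0.780000, -0.320000)
  k1 = (-0.320000, 1.474200)
  predictor → (-0.853600, 0.019066)
  k2 = (0.019066, 1.613304)
  → (-0.814607, 0.035063)
0.230000: (-0.814607, 0.035063)
  k1 = (0.035063, 1.539608)
  predictor → (-0.806543, 0.389173)
  k2 = (0.389173, 1.524366)
  → (-0.765820, 0.387420)
(x_1(0.46), x_2(0.46)) ≈ (-0.7658, 0.3874)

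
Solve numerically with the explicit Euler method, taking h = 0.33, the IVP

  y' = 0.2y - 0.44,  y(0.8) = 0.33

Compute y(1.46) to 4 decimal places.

Euler: y_{n+1} = y_n + h·f(x_n, y_n).
x=0.800000, y=0.330000: f=-0.374000 → y ← 0.330000 + 0.33·(-0.374000) = 0.206580
x=1.130000, y=0.206580: f=-0.398684 → y ← 0.206580 + 0.33·(-0.398684) = 0.075014
y(1.46) ≈ 0.0750

0.0750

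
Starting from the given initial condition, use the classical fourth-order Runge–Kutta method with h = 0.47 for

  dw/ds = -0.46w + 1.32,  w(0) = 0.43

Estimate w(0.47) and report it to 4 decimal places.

RK4: k1 = f(s_n, w_n); k2 = f(s_n + h/2, w_n + (h/2)·k1); k3 = f(s_n + h/2, w_n + (h/2)·k2); k4 = f(s_n + h, w_n + h·k3); w_{n+1} = w_n + (h/6)·(k1 + 2k2 + 2k3 + k4).
s=0.000000, w=0.430000:
  k1 = f(0.000000, 0.430000) = 1.122200
  k2 = f(0.235000, 0.693717) = 1.000890
  k3 = f(0.235000, 0.665209) = 1.014004
  k4 = f(0.470000, 0.906582) = 0.902972
  w ← 0.430000 + (0.47/6)·(k1 + 2k2 + 2k3 + k4) = 0.904305
w(0.47) ≈ 0.9043

0.9043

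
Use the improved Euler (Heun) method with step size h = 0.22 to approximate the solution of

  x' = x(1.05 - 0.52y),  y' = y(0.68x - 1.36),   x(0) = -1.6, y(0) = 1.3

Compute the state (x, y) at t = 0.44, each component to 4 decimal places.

Heun on (x,y): k1 = f(t_n, state_n); k2 = f(t_n + h, state_n + h·k1); state_{n+1} = state_n + (h/2)·(k1 + k2).
0.000000: (-1.600000, 1.300000)
  k1 = (-0.598400, -3.182400)
  predictor → (-1.731648, 0.599872)
  k2 = (-1.278071, -1.522188)
  → (-1.806412, 0.782495)
0.220000: (-1.806412, 0.782495)
  k1 = (-1.161708, -2.025380)
  predictor → (-2.061988, 0.336912)
  k2 = (-1.803839, -0.930602)
  → (-2.132622, 0.457337)
(x(0.44), y(0.44)) ≈ (-2.1326, 0.4573)

-2.1326, 0.4573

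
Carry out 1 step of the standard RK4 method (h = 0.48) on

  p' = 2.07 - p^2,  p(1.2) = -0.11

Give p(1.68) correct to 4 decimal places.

RK4: k1 = f(t_n, p_n); k2 = f(t_n + h/2, p_n + (h/2)·k1); k3 = f(t_n + h/2, p_n + (h/2)·k2); k4 = f(t_n + h, p_n + h·k3); p_{n+1} = p_n + (h/6)·(k1 + 2k2 + 2k3 + k4).
t=1.200000, p=-0.110000:
  k1 = f(1.200000, -0.110000) = 2.057900
  k2 = f(1.440000, 0.383896) = 1.922624
  k3 = f(1.440000, 0.351430) = 1.946497
  k4 = f(1.680000, 0.824319) = 1.390499
  p ← -0.110000 + (0.48/6)·(k1 + 2k2 + 2k3 + k4) = 0.784931
p(1.68) ≈ 0.7849

0.7849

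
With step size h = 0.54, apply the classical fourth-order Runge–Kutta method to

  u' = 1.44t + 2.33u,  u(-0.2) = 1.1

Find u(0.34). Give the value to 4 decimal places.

3.8531

RK4: k1 = f(t_n, u_n); k2 = f(t_n + h/2, u_n + (h/2)·k1); k3 = f(t_n + h/2, u_n + (h/2)·k2); k4 = f(t_n + h, u_n + h·k3); u_{n+1} = u_n + (h/6)·(k1 + 2k2 + 2k3 + k4).
t=-0.200000, u=1.100000:
  k1 = f(-0.200000, 1.100000) = 2.275000
  k2 = f(0.070000, 1.714250) = 4.095003
  k3 = f(0.070000, 2.205651) = 5.239966
  k4 = f(0.340000, 3.929582) = 9.645525
  u ← 1.100000 + (0.54/6)·(k1 + 2k2 + 2k3 + k4) = 3.853142
u(0.34) ≈ 3.8531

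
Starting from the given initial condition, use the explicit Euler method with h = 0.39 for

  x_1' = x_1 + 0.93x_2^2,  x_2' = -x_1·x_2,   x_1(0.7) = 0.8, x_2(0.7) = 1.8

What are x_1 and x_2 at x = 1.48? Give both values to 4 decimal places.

3.7354, 0.1338

Euler on (x_1,x_2): x_1_{n+1} = x_1_n + h·x_1', x_2_{n+1} = x_2_n + h·x_2'.
0.700000: (0.800000, 1.800000); f=(3.813200, -1.440000) → (2.287148, 1.238400)
1.090000: (2.287148, 1.238400); f=(3.713428, -2.832404) → (3.735385, 0.133762)
(x_1(1.48), x_2(1.48)) ≈ (3.7354, 0.1338)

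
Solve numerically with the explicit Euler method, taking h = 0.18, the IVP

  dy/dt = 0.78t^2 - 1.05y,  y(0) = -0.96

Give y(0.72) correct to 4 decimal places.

Euler: y_{n+1} = y_n + h·f(t_n, y_n).
t=0.000000, y=-0.960000: f=1.008000 → y ← -0.960000 + 0.18·1.008000 = -0.778560
t=0.180000, y=-0.778560: f=0.842760 → y ← -0.778560 + 0.18·0.842760 = -0.626863
t=0.360000, y=-0.626863: f=0.759294 → y ← -0.626863 + 0.18·0.759294 = -0.490190
t=0.540000, y=-0.490190: f=0.742148 → y ← -0.490190 + 0.18·0.742148 = -0.356604
y(0.72) ≈ -0.3566

-0.3566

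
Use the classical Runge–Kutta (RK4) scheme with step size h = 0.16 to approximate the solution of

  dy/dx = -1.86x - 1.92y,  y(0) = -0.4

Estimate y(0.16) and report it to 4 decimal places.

-0.3158

RK4: k1 = f(x_n, y_n); k2 = f(x_n + h/2, y_n + (h/2)·k1); k3 = f(x_n + h/2, y_n + (h/2)·k2); k4 = f(x_n + h, y_n + h·k3); y_{n+1} = y_n + (h/6)·(k1 + 2k2 + 2k3 + k4).
x=0.000000, y=-0.400000:
  k1 = f(0.000000, -0.400000) = 0.768000
  k2 = f(0.080000, -0.338560) = 0.501235
  k3 = f(0.080000, -0.359901) = 0.542210
  k4 = f(0.160000, -0.313246) = 0.303833
  y ← -0.400000 + (0.16/6)·(k1 + 2k2 + 2k3 + k4) = -0.315767
y(0.16) ≈ -0.3158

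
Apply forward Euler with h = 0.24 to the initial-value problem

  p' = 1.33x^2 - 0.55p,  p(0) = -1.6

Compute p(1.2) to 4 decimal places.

-0.2831

Euler: p_{n+1} = p_n + h·f(x_n, p_n).
x=0.000000, p=-1.600000: f=0.880000 → p ← -1.600000 + 0.24·0.880000 = -1.388800
x=0.240000, p=-1.388800: f=0.840448 → p ← -1.388800 + 0.24·0.840448 = -1.187092
x=0.480000, p=-1.187092: f=0.959333 → p ← -1.187092 + 0.24·0.959333 = -0.956853
x=0.720000, p=-0.956853: f=1.215741 → p ← -0.956853 + 0.24·1.215741 = -0.665075
x=0.960000, p=-0.665075: f=1.591519 → p ← -0.665075 + 0.24·1.591519 = -0.283110
p(1.2) ≈ -0.2831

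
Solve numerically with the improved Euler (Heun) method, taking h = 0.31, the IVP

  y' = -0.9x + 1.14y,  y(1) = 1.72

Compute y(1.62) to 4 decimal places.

Heun: k1 = f(x_n, y_n); k2 = f(x_n + h, y_n + h·k1); y_{n+1} = y_n + (h/2)·(k1 + k2).
x=1.000000, y=1.720000:
  k1 = f(1.000000, 1.720000) = 1.060800
  k2 = f(1.310000, 2.048848) = 1.156687
  y ← 1.720000 + (0.31/2)·(1.060800 + 1.156687) = 2.063710
x=1.310000, y=2.063710:
  k1 = f(1.310000, 2.063710) = 1.173630
  k2 = f(1.620000, 2.427536) = 1.309391
  y ← 2.063710 + (0.31/2)·(1.173630 + 1.309391) = 2.448579
y(1.62) ≈ 2.4486

2.4486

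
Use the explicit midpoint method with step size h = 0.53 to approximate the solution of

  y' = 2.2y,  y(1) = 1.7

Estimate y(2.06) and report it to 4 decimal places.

13.7674

Midpoint: k1 = f(t_n, y_n); k2 = f(t_n + h/2, y_n + (h/2)·k1); y_{n+1} = y_n + h·k2.
t=1.000000, y=1.700000:
  k1 = f(1.000000, 1.700000) = 3.740000
  k2 = f(1.265000, 2.691100) = 5.920420
  y ← 1.700000 + 0.53·5.920420 = 4.837823
t=1.530000, y=4.837823:
  k1 = f(1.530000, 4.837823) = 10.643210
  k2 = f(1.795000, 7.658273) = 16.848201
  y ← 4.837823 + 0.53·16.848201 = 13.767369
y(2.06) ≈ 13.7674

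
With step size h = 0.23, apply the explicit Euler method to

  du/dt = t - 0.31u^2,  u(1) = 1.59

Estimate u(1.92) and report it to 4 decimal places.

Euler: u_{n+1} = u_n + h·f(t_n, u_n).
t=1.000000, u=1.590000: f=0.216289 → u ← 1.590000 + 0.23·0.216289 = 1.639746
t=1.230000, u=1.639746: f=0.396482 → u ← 1.639746 + 0.23·0.396482 = 1.730937
t=1.460000, u=1.730937: f=0.531195 → u ← 1.730937 + 0.23·0.531195 = 1.853112
t=1.690000, u=1.853112: f=0.625452 → u ← 1.853112 + 0.23·0.625452 = 1.996966
u(1.92) ≈ 1.9970

1.9970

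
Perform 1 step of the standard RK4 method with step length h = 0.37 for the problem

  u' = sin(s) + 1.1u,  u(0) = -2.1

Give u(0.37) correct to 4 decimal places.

RK4: k1 = f(s_n, u_n); k2 = f(s_n + h/2, u_n + (h/2)·k1); k3 = f(s_n + h/2, u_n + (h/2)·k2); k4 = f(s_n + h, u_n + h·k3); u_{n+1} = u_n + (h/6)·(k1 + 2k2 + 2k3 + k4).
s=0.000000, u=-2.100000:
  k1 = f(0.000000, -2.100000) = -2.310000
  k2 = f(0.185000, -2.527350) = -2.596138
  k3 = f(0.185000, -2.580286) = -2.654368
  k4 = f(0.370000, -3.082116) = -3.028712
  u ← -2.100000 + (0.37/6)·(k1 + 2k2 + 2k3 + k4) = -3.076783
u(0.37) ≈ -3.0768

-3.0768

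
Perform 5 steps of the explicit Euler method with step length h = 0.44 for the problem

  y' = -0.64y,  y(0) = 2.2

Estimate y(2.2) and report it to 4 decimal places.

Euler: y_{n+1} = y_n + h·f(x_n, y_n).
x=0.000000, y=2.200000: f=-1.408000 → y ← 2.200000 + 0.44·(-1.408000) = 1.580480
x=0.440000, y=1.580480: f=-1.011507 → y ← 1.580480 + 0.44·(-1.011507) = 1.135417
x=0.880000, y=1.135417: f=-0.726667 → y ← 1.135417 + 0.44·(-0.726667) = 0.815683
x=1.320000, y=0.815683: f=-0.522037 → y ← 0.815683 + 0.44·(-0.522037) = 0.585987
x=1.760000, y=0.585987: f=-0.375032 → y ← 0.585987 + 0.44·(-0.375032) = 0.420973
y(2.2) ≈ 0.4210

0.4210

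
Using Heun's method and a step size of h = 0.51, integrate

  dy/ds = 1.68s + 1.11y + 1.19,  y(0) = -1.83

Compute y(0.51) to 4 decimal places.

-2.1620

Heun: k1 = f(s_n, y_n); k2 = f(s_n + h, y_n + h·k1); y_{n+1} = y_n + (h/2)·(k1 + k2).
s=0.000000, y=-1.830000:
  k1 = f(0.000000, -1.830000) = -0.841300
  k2 = f(0.510000, -2.259063) = -0.460760
  y ← -1.830000 + (0.51/2)·(-0.841300 + (-0.460760)) = -2.162025
y(0.51) ≈ -2.1620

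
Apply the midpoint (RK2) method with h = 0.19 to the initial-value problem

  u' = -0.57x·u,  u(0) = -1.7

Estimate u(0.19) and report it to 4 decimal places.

Midpoint: k1 = f(x_n, u_n); k2 = f(x_n + h/2, u_n + (h/2)·k1); u_{n+1} = u_n + h·k2.
x=0.000000, u=-1.700000:
  k1 = f(0.000000, -1.700000) = 0.000000
  k2 = f(0.095000, -1.700000) = 0.092055
  u ← -1.700000 + 0.19·0.092055 = -1.682510
u(0.19) ≈ -1.6825

-1.6825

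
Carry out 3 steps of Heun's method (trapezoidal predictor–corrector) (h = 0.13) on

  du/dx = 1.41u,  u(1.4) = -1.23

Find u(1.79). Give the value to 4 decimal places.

-2.1260

Heun: k1 = f(x_n, u_n); k2 = f(x_n + h, u_n + h·k1); u_{n+1} = u_n + (h/2)·(k1 + k2).
x=1.400000, u=-1.230000:
  k1 = f(1.400000, -1.230000) = -1.734300
  k2 = f(1.530000, -1.455459) = -2.052197
  u ← -1.230000 + (0.13/2)·(-1.734300 + (-2.052197)) = -1.476122
x=1.530000, u=-1.476122:
  k1 = f(1.530000, -1.476122) = -2.081332
  k2 = f(1.660000, -1.746696) = -2.462841
  u ← -1.476122 + (0.13/2)·(-2.081332 + (-2.462841)) = -1.771494
x=1.660000, u=-1.771494:
  k1 = f(1.660000, -1.771494) = -2.497806
  k2 = f(1.790000, -2.096208) = -2.955654
  u ← -1.771494 + (0.13/2)·(-2.497806 + (-2.955654)) = -2.125968
u(1.79) ≈ -2.1260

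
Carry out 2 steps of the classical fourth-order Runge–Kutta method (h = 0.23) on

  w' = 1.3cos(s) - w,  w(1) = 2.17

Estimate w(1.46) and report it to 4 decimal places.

RK4: k1 = f(s_n, w_n); k2 = f(s_n + h/2, w_n + (h/2)·k1); k3 = f(s_n + h/2, w_n + (h/2)·k2); k4 = f(s_n + h, w_n + h·k3); w_{n+1} = w_n + (h/6)·(k1 + 2k2 + 2k3 + k4).
s=1.000000, w=2.170000:
  k1 = f(1.000000, 2.170000) = -1.467607
  k2 = f(1.115000, 2.001225) = -1.428994
  k3 = f(1.115000, 2.005666) = -1.433435
  k4 = f(1.230000, 1.840310) = -1.405801
  w ← 2.170000 + (0.23/6)·(k1 + 2k2 + 2k3 + k4) = 1.840400
s=1.230000, w=1.840400:
  k1 = f(1.230000, 1.840400) = -1.405891
  k2 = f(1.345000, 1.678722) = -1.387675
  k3 = f(1.345000, 1.680817) = -1.389770
  k4 = f(1.460000, 1.520753) = -1.377012
  w ← 1.840400 + (0.23/6)·(k1 + 2k2 + 2k3 + k4) = 1.520784
w(1.46) ≈ 1.5208

1.5208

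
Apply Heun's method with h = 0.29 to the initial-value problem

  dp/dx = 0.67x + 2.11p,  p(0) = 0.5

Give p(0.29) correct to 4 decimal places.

Heun: k1 = f(x_n, p_n); k2 = f(x_n + h, p_n + h·k1); p_{n+1} = p_n + (h/2)·(k1 + k2).
x=0.000000, p=0.500000:
  k1 = f(0.000000, 0.500000) = 1.055000
  k2 = f(0.290000, 0.805950) = 1.894854
  p ← 0.500000 + (0.29/2)·(1.055000 + 1.894854) = 0.927729
p(0.29) ≈ 0.9277

0.9277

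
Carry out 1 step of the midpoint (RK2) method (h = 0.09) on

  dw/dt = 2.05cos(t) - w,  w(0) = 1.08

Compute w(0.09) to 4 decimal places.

1.1632

Midpoint: k1 = f(t_n, w_n); k2 = f(t_n + h/2, w_n + (h/2)·k1); w_{n+1} = w_n + h·k2.
t=0.000000, w=1.080000:
  k1 = f(0.000000, 1.080000) = 0.970000
  k2 = f(0.045000, 1.123650) = 0.924275
  w ← 1.080000 + 0.09·0.924275 = 1.163185
w(0.09) ≈ 1.1632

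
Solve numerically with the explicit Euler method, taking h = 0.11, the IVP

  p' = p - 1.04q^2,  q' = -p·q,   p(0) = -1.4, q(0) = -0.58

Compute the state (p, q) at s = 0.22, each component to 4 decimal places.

Euler on (p,q): p_{n+1} = p_n + h·p', q_{n+1} = q_n + h·q'.
0.000000: (-1.400000, -0.580000); f=(-1.749856, -0.812000) → (-1.592484, -0.669320)
0.110000: (-1.592484, -0.669320); f=(-2.058393, -1.065881) → (-1.818907, -0.786567)
(p(0.22), q(0.22)) ≈ (-1.8189, -0.7866)

-1.8189, -0.7866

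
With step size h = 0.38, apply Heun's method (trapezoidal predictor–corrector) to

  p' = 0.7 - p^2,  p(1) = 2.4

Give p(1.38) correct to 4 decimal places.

1.5283

Heun: k1 = f(x_n, p_n); k2 = f(x_n + h, p_n + h·k1); p_{n+1} = p_n + (h/2)·(k1 + k2).
x=1.000000, p=2.400000:
  k1 = f(1.000000, 2.400000) = -5.060000
  k2 = f(1.380000, 0.477200) = 0.472280
  p ← 2.400000 + (0.38/2)·(-5.060000 + 0.472280) = 1.528333
p(1.38) ≈ 1.5283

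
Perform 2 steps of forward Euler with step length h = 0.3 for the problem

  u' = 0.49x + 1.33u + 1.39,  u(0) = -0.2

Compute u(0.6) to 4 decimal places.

0.6530

Euler: u_{n+1} = u_n + h·f(x_n, u_n).
x=0.000000, u=-0.200000: f=1.124000 → u ← -0.200000 + 0.3·1.124000 = 0.137200
x=0.300000, u=0.137200: f=1.719476 → u ← 0.137200 + 0.3·1.719476 = 0.653043
u(0.6) ≈ 0.6530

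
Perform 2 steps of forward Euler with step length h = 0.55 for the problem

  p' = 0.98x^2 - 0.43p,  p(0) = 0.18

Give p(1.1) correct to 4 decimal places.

0.2680

Euler: p_{n+1} = p_n + h·f(x_n, p_n).
x=0.000000, p=0.180000: f=-0.077400 → p ← 0.180000 + 0.55·(-0.077400) = 0.137430
x=0.550000, p=0.137430: f=0.237355 → p ← 0.137430 + 0.55·0.237355 = 0.267975
p(1.1) ≈ 0.2680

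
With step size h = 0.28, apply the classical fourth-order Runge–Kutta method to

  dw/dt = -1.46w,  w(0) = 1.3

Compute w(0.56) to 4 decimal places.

0.5741

RK4: k1 = f(t_n, w_n); k2 = f(t_n + h/2, w_n + (h/2)·k1); k3 = f(t_n + h/2, w_n + (h/2)·k2); k4 = f(t_n + h, w_n + h·k3); w_{n+1} = w_n + (h/6)·(k1 + 2k2 + 2k3 + k4).
t=0.000000, w=1.300000:
  k1 = f(0.000000, 1.300000) = -1.898000
  k2 = f(0.140000, 1.034280) = -1.510049
  k3 = f(0.140000, 1.088593) = -1.589346
  k4 = f(0.280000, 0.854983) = -1.248275
  w ← 1.300000 + (0.28/6)·(k1 + 2k2 + 2k3 + k4) = 0.863897
t=0.280000, w=0.863897:
  k1 = f(0.280000, 0.863897) = -1.261290
  k2 = f(0.420000, 0.687316) = -1.003482
  k3 = f(0.420000, 0.723409) = -1.056178
  k4 = f(0.560000, 0.568167) = -0.829524
  w ← 0.863897 + (0.28/6)·(k1 + 2k2 + 2k3 + k4) = 0.574091
w(0.56) ≈ 0.5741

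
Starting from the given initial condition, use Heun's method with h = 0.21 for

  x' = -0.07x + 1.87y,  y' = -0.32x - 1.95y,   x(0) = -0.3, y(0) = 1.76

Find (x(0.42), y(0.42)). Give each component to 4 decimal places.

Heun on (x,y): k1 = f(s_n, state_n); k2 = f(s_n + h, state_n + h·k1); state_{n+1} = state_n + (h/2)·(k1 + k2).
0.000000: (-0.300000, 1.760000)
  k1 = (3.312200, -3.336000)
  predictor → (0.395562, 1.059440)
  k2 = (1.953463, -2.192488)
  → (0.252895, 1.179509)
0.210000: (0.252895, 1.179509)
  k1 = (2.187979, -2.380968)
  predictor → (0.712370, 0.679505)
  k2 = (1.220809, -1.552994)
  → (0.610817, 0.766443)
(x(0.42), y(0.42)) ≈ (0.6108, 0.7664)

0.6108, 0.7664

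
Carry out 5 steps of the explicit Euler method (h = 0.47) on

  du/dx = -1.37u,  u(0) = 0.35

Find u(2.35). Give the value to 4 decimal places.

0.0020

Euler: u_{n+1} = u_n + h·f(x_n, u_n).
x=0.000000, u=0.350000: f=-0.479500 → u ← 0.350000 + 0.47·(-0.479500) = 0.124635
x=0.470000, u=0.124635: f=-0.170750 → u ← 0.124635 + 0.47·(-0.170750) = 0.044383
x=0.940000, u=0.044383: f=-0.060804 → u ← 0.044383 + 0.47·(-0.060804) = 0.015805
x=1.410000, u=0.015805: f=-0.021652 → u ← 0.015805 + 0.47·(-0.021652) = 0.005628
x=1.880000, u=0.005628: f=-0.007710 → u ← 0.005628 + 0.47·(-0.007710) = 0.002004
u(2.35) ≈ 0.0020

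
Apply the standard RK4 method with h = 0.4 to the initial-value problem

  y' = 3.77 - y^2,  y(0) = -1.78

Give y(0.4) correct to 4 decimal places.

-1.2890

RK4: k1 = f(t_n, y_n); k2 = f(t_n + h/2, y_n + (h/2)·k1); k3 = f(t_n + h/2, y_n + (h/2)·k2); k4 = f(t_n + h, y_n + h·k3); y_{n+1} = y_n + (h/6)·(k1 + 2k2 + 2k3 + k4).
t=0.000000, y=-1.780000:
  k1 = f(0.000000, -1.780000) = 0.601600
  k2 = f(0.200000, -1.659680) = 1.015462
  k3 = f(0.200000, -1.576908) = 1.283363
  k4 = f(0.400000, -1.266655) = 2.165585
  y ← -1.780000 + (0.4/6)·(k1 + 2k2 + 2k3 + k4) = -1.289011
y(0.4) ≈ -1.2890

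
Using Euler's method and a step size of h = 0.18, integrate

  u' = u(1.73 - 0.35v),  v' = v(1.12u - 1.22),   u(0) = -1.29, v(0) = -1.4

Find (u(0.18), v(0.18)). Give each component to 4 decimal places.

Euler on (u,v): u_{n+1} = u_n + h·u', v_{n+1} = v_n + h·v'.
0.000000: (-1.290000, -1.400000); f=(-2.863800, 3.730720) → (-1.805484, -0.728470)
(u(0.18), v(0.18)) ≈ (-1.8055, -0.7285)

-1.8055, -0.7285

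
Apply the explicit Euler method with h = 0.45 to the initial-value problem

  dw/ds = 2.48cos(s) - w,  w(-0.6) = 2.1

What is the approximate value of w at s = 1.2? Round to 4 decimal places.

2.0822

Euler: w_{n+1} = w_n + h·f(s_n, w_n).
s=-0.600000, w=2.100000: f=-0.053168 → w ← 2.100000 + 0.45·(-0.053168) = 2.076075
s=-0.150000, w=2.076075: f=0.376078 → w ← 2.076075 + 0.45·0.376078 = 2.245310
s=0.300000, w=2.245310: f=0.123925 → w ← 2.245310 + 0.45·0.123925 = 2.301076
s=0.750000, w=2.301076: f=-0.486487 → w ← 2.301076 + 0.45·(-0.486487) = 2.082156
w(1.2) ≈ 2.0822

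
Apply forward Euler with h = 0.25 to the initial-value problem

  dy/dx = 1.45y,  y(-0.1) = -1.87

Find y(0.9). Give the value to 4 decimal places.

-6.4445

Euler: y_{n+1} = y_n + h·f(x_n, y_n).
x=-0.100000, y=-1.870000: f=-2.711500 → y ← -1.870000 + 0.25·(-2.711500) = -2.547875
x=0.150000, y=-2.547875: f=-3.694419 → y ← -2.547875 + 0.25·(-3.694419) = -3.471480
x=0.400000, y=-3.471480: f=-5.033646 → y ← -3.471480 + 0.25·(-5.033646) = -4.729891
x=0.650000, y=-4.729891: f=-6.858342 → y ← -4.729891 + 0.25·(-6.858342) = -6.444477
y(0.9) ≈ -6.4445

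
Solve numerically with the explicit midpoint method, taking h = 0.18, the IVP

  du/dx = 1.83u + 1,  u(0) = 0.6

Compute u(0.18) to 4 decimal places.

1.0398

Midpoint: k1 = f(x_n, u_n); k2 = f(x_n + h/2, u_n + (h/2)·k1); u_{n+1} = u_n + h·k2.
x=0.000000, u=0.600000:
  k1 = f(0.000000, 0.600000) = 2.098000
  k2 = f(0.090000, 0.788820) = 2.443541
  u ← 0.600000 + 0.18·2.443541 = 1.039837
u(0.18) ≈ 1.0398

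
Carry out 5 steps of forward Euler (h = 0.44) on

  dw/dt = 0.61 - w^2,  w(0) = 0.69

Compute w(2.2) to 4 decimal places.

Euler: w_{n+1} = w_n + h·f(t_n, w_n).
t=0.000000, w=0.690000: f=0.133900 → w ← 0.690000 + 0.44·0.133900 = 0.748916
t=0.440000, w=0.748916: f=0.049125 → w ← 0.748916 + 0.44·0.049125 = 0.770531
t=0.880000, w=0.770531: f=0.016282 → w ← 0.770531 + 0.44·0.016282 = 0.777695
t=1.320000, w=0.777695: f=0.005190 → w ← 0.777695 + 0.44·0.005190 = 0.779979
t=1.760000, w=0.779979: f=0.001633 → w ← 0.779979 + 0.44·0.001633 = 0.780697
w(2.2) ≈ 0.7807

0.7807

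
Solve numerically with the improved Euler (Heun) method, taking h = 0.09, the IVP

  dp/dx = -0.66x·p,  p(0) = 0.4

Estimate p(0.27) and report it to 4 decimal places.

0.3905

Heun: k1 = f(x_n, p_n); k2 = f(x_n + h, p_n + h·k1); p_{n+1} = p_n + (h/2)·(k1 + k2).
x=0.000000, p=0.400000:
  k1 = f(0.000000, 0.400000) = 0.000000
  k2 = f(0.090000, 0.400000) = -0.023760
  p ← 0.400000 + (0.09/2)·(0.000000 + (-0.023760)) = 0.398931
x=0.090000, p=0.398931:
  k1 = f(0.090000, 0.398931) = -0.023696
  k2 = f(0.180000, 0.396798) = -0.047140
  p ← 0.398931 + (0.09/2)·(-0.023696 + (-0.047140)) = 0.395743
x=0.180000, p=0.395743:
  k1 = f(0.180000, 0.395743) = -0.047014
  k2 = f(0.270000, 0.391512) = -0.069767
  p ← 0.395743 + (0.09/2)·(-0.047014 + (-0.069767)) = 0.390488
p(0.27) ≈ 0.3905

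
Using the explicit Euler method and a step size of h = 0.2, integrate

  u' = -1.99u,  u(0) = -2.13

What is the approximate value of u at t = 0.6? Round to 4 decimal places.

Euler: u_{n+1} = u_n + h·f(t_n, u_n).
t=0.000000, u=-2.130000: f=4.238700 → u ← -2.130000 + 0.2·4.238700 = -1.282260
t=0.200000, u=-1.282260: f=2.551697 → u ← -1.282260 + 0.2·2.551697 = -0.771921
t=0.400000, u=-0.771921: f=1.536122 → u ← -0.771921 + 0.2·1.536122 = -0.464696
u(0.6) ≈ -0.4647

-0.4647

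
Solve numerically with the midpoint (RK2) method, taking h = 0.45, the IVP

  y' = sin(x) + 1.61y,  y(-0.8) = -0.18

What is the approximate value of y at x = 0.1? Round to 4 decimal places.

Midpoint: k1 = f(x_n, y_n); k2 = f(x_n + h/2, y_n + (h/2)·k1); y_{n+1} = y_n + h·k2.
x=-0.800000, y=-0.180000:
  k1 = f(-0.800000, -0.180000) = -1.007156
  k2 = f(-0.575000, -0.406610) = -1.198477
  y ← -0.180000 + 0.45·(-1.198477) = -0.719315
x=-0.350000, y=-0.719315:
  k1 = f(-0.350000, -0.719315) = -1.500994
  k2 = f(-0.125000, -1.057038) = -1.826507
  y ← -0.719315 + 0.45·(-1.826507) = -1.541243
y(0.1) ≈ -1.5412

-1.5412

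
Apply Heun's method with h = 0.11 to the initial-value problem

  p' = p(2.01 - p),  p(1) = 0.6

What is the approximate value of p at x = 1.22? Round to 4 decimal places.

Heun: k1 = f(x_n, p_n); k2 = f(x_n + h, p_n + h·k1); p_{n+1} = p_n + (h/2)·(k1 + k2).
x=1.000000, p=0.600000:
  k1 = f(1.000000, 0.600000) = 0.846000
  k2 = f(1.110000, 0.693060) = 0.912718
  p ← 0.600000 + (0.11/2)·(0.846000 + 0.912718) = 0.696730
x=1.110000, p=0.696730:
  k1 = f(1.110000, 0.696730) = 0.914994
  k2 = f(1.220000, 0.797379) = 0.966918
  p ← 0.696730 + (0.11/2)·(0.914994 + 0.966918) = 0.800235
p(1.22) ≈ 0.8002

0.8002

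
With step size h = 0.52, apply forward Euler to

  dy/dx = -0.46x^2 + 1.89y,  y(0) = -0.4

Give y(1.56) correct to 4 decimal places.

-3.5051

Euler: y_{n+1} = y_n + h·f(x_n, y_n).
x=0.000000, y=-0.400000: f=-0.756000 → y ← -0.400000 + 0.52·(-0.756000) = -0.793120
x=0.520000, y=-0.793120: f=-1.623381 → y ← -0.793120 + 0.52·(-1.623381) = -1.637278
x=1.040000, y=-1.637278: f=-3.591991 → y ← -1.637278 + 0.52·(-3.591991) = -3.505114
y(1.56) ≈ -3.5051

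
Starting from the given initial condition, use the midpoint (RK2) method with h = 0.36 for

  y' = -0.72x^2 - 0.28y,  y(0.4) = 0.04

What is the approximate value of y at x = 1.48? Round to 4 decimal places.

-0.6620

Midpoint: k1 = f(x_n, y_n); k2 = f(x_n + h/2, y_n + (h/2)·k1); y_{n+1} = y_n + h·k2.
x=0.400000, y=0.040000:
  k1 = f(0.400000, 0.040000) = -0.126400
  k2 = f(0.580000, 0.017248) = -0.247037
  y ← 0.040000 + 0.36·(-0.247037) = -0.048933
x=0.760000, y=-0.048933:
  k1 = f(0.760000, -0.048933) = -0.402171
  k2 = f(0.940000, -0.121324) = -0.602221
  y ← -0.048933 + 0.36·(-0.602221) = -0.265733
x=1.120000, y=-0.265733:
  k1 = f(1.120000, -0.265733) = -0.828763
  k2 = f(1.300000, -0.414910) = -1.100625
  y ← -0.265733 + 0.36·(-1.100625) = -0.661958
y(1.48) ≈ -0.6620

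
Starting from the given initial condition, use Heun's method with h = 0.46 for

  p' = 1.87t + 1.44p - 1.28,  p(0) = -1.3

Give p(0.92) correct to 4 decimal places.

-5.7653

Heun: k1 = f(t_n, p_n); k2 = f(t_n + h, p_n + h·k1); p_{n+1} = p_n + (h/2)·(k1 + k2).
t=0.000000, p=-1.300000:
  k1 = f(0.000000, -1.300000) = -3.152000
  k2 = f(0.460000, -2.749920) = -4.379685
  p ← -1.300000 + (0.46/2)·(-3.152000 + (-4.379685)) = -3.032288
t=0.460000, p=-3.032288:
  k1 = f(0.460000, -3.032288) = -4.786294
  k2 = f(0.920000, -5.233983) = -7.096535
  p ← -3.032288 + (0.46/2)·(-4.786294 + (-7.096535)) = -5.765338
p(0.92) ≈ -5.7653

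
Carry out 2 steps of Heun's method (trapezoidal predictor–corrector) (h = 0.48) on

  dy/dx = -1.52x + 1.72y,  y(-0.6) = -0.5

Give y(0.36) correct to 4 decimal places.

Heun: k1 = f(x_n, y_n); k2 = f(x_n + h, y_n + h·k1); y_{n+1} = y_n + (h/2)·(k1 + k2).
x=-0.600000, y=-0.500000:
  k1 = f(-0.600000, -0.500000) = 0.052000
  k2 = f(-0.120000, -0.475040) = -0.634669
  y ← -0.500000 + (0.48/2)·(0.052000 + (-0.634669)) = -0.639841
x=-0.120000, y=-0.639841:
  k1 = f(-0.120000, -0.639841) = -0.918126
  k2 = f(0.360000, -1.080541) = -2.405730
  y ← -0.639841 + (0.48/2)·(-0.918126 + (-2.405730)) = -1.437566
y(0.36) ≈ -1.4376

-1.4376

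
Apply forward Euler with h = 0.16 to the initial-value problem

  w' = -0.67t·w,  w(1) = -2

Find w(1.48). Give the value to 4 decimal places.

-1.3423

Euler: w_{n+1} = w_n + h·f(t_n, w_n).
t=1.000000, w=-2.000000: f=1.340000 → w ← -2.000000 + 0.16·1.340000 = -1.785600
t=1.160000, w=-1.785600: f=1.387768 → w ← -1.785600 + 0.16·1.387768 = -1.563557
t=1.320000, w=-1.563557: f=1.382810 → w ← -1.563557 + 0.16·1.382810 = -1.342307
w(1.48) ≈ -1.3423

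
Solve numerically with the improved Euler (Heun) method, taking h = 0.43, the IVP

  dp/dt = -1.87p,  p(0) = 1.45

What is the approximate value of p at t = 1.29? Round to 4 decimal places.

0.2029

Heun: k1 = f(t_n, p_n); k2 = f(t_n + h, p_n + h·k1); p_{n+1} = p_n + (h/2)·(k1 + k2).
t=0.000000, p=1.450000:
  k1 = f(0.000000, 1.450000) = -2.711500
  k2 = f(0.430000, 0.284055) = -0.531183
  p ← 1.450000 + (0.43/2)·(-2.711500 + (-0.531183)) = 0.752823
t=0.430000, p=0.752823:
  k1 = f(0.430000, 0.752823) = -1.407779
  k2 = f(0.860000, 0.147478) = -0.275784
  p ← 0.752823 + (0.43/2)·(-1.407779 + (-0.275784)) = 0.390857
t=0.860000, p=0.390857:
  k1 = f(0.860000, 0.390857) = -0.730903
  k2 = f(1.290000, 0.076569) = -0.143184
  p ← 0.390857 + (0.43/2)·(-0.730903 + (-0.143184)) = 0.202928
p(1.29) ≈ 0.2029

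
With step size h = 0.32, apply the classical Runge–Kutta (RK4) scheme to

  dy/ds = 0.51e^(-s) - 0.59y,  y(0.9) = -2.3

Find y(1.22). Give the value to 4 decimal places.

RK4: k1 = f(s_n, y_n); k2 = f(s_n + h/2, y_n + (h/2)·k1); k3 = f(s_n + h/2, y_n + (h/2)·k2); k4 = f(s_n + h, y_n + h·k3); y_{n+1} = y_n + (h/6)·(k1 + 2k2 + 2k3 + k4).
s=0.900000, y=-2.300000:
  k1 = f(0.900000, -2.300000) = 1.564351
  k2 = f(1.060000, -2.049704) = 1.386018
  k3 = f(1.060000, -2.078237) = 1.402852
  k4 = f(1.220000, -1.851087) = 1.242709
  y ← -2.300000 + (0.32/6)·(k1 + 2k2 + 2k3 + k4) = -1.852811
y(1.22) ≈ -1.8528

-1.8528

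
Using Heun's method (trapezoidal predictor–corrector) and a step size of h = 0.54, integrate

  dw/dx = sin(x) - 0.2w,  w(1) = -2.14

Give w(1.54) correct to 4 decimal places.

-1.4488

Heun: k1 = f(x_n, w_n); k2 = f(x_n + h, w_n + h·k1); w_{n+1} = w_n + (h/2)·(k1 + k2).
x=1.000000, w=-2.140000:
  k1 = f(1.000000, -2.140000) = 1.269471
  k2 = f(1.540000, -1.454486) = 1.290423
  w ← -2.140000 + (0.54/2)·(1.269471 + 1.290423) = -1.448829
w(1.54) ≈ -1.4488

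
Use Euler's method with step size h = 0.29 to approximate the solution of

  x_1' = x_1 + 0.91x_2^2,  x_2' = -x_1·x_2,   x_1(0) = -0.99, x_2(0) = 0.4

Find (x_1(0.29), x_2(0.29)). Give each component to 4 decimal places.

-1.2349, 0.5148

Euler on (x_1,x_2): x_1_{n+1} = x_1_n + h·x_1', x_2_{n+1} = x_2_n + h·x_2'.
0.000000: (-0.990000, 0.400000); f=(-0.844400, 0.396000) → (-1.234876, 0.514840)
(x_1(0.29), x_2(0.29)) ≈ (-1.2349, 0.5148)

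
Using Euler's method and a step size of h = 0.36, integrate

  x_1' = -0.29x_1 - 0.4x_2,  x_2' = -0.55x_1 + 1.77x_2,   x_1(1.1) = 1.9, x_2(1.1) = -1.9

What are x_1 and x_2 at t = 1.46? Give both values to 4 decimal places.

1.9752, -3.4869

Euler on (x_1,x_2): x_1_{n+1} = x_1_n + h·x_1', x_2_{n+1} = x_2_n + h·x_2'.
1.100000: (1.900000, -1.900000); f=(0.209000, -4.408000) → (1.975240, -3.486880)
(x_1(1.46), x_2(1.46)) ≈ (1.9752, -3.4869)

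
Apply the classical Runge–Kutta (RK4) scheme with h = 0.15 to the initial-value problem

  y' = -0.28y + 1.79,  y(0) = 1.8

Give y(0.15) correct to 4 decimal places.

1.9889

RK4: k1 = f(t_n, y_n); k2 = f(t_n + h/2, y_n + (h/2)·k1); k3 = f(t_n + h/2, y_n + (h/2)·k2); k4 = f(t_n + h, y_n + h·k3); y_{n+1} = y_n + (h/6)·(k1 + 2k2 + 2k3 + k4).
t=0.000000, y=1.800000:
  k1 = f(0.000000, 1.800000) = 1.286000
  k2 = f(0.075000, 1.896450) = 1.258994
  k3 = f(0.075000, 1.894425) = 1.259561
  k4 = f(0.150000, 1.988934) = 1.233098
  y ← 1.800000 + (0.15/6)·(k1 + 2k2 + 2k3 + k4) = 1.988905
y(0.15) ≈ 1.9889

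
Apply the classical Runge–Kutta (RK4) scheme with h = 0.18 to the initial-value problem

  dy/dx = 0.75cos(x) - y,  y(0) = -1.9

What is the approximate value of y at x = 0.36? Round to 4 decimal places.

RK4: k1 = f(x_n, y_n); k2 = f(x_n + h/2, y_n + (h/2)·k1); k3 = f(x_n + h/2, y_n + (h/2)·k2); k4 = f(x_n + h, y_n + h·k3); y_{n+1} = y_n + (h/6)·(k1 + 2k2 + 2k3 + k4).
x=0.000000, y=-1.900000:
  k1 = f(0.000000, -1.900000) = 2.650000
  k2 = f(0.090000, -1.661500) = 2.408465
  k3 = f(0.090000, -1.683238) = 2.430203
  k4 = f(0.180000, -1.462564) = 2.200446
  y ← -1.900000 + (0.18/6)·(k1 + 2k2 + 2k3 + k4) = -1.464167
x=0.180000, y=-1.464167:
  k1 = f(0.180000, -1.464167) = 2.202049
  k2 = f(0.270000, -1.265982) = 1.988810
  k3 = f(0.270000, -1.285174) = 2.008002
  k4 = f(0.360000, -1.102726) = 1.804649
  y ← -1.464167 + (0.18/6)·(k1 + 2k2 + 2k3 + k4) = -1.104157
y(0.36) ≈ -1.1042

-1.1042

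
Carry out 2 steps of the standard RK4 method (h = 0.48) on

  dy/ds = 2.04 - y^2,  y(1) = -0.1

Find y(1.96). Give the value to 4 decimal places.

RK4: k1 = f(s_n, y_n); k2 = f(s_n + h/2, y_n + (h/2)·k1); k3 = f(s_n + h/2, y_n + (h/2)·k2); k4 = f(s_n + h, y_n + h·k3); y_{n+1} = y_n + (h/6)·(k1 + 2k2 + 2k3 + k4).
s=1.000000, y=-0.100000:
  k1 = f(1.000000, -0.100000) = 2.030000
  k2 = f(1.240000, 0.387200) = 1.890076
  k3 = f(1.240000, 0.353618) = 1.914954
  k4 = f(1.480000, 0.819178) = 1.368947
  y ← -0.100000 + (0.48/6)·(k1 + 2k2 + 2k3 + k4) = 0.780721
s=1.480000, y=0.780721:
  k1 = f(1.480000, 0.780721) = 1.430475
  k2 = f(1.720000, 1.124035) = 0.776546
  k3 = f(1.720000, 0.967092) = 1.104734
  k4 = f(1.960000, 1.310993) = 0.321298
  y ← 0.780721 + (0.48/6)·(k1 + 2k2 + 2k3 + k4) = 1.221867
y(1.96) ≈ 1.2219

1.2219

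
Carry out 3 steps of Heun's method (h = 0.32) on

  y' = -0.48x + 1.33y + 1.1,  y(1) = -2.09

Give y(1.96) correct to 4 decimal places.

-6.4537

Heun: k1 = f(x_n, y_n); k2 = f(x_n + h, y_n + h·k1); y_{n+1} = y_n + (h/2)·(k1 + k2).
x=1.000000, y=-2.090000:
  k1 = f(1.000000, -2.090000) = -2.159700
  k2 = f(1.320000, -2.781104) = -3.232468
  y ← -2.090000 + (0.32/2)·(-2.159700 + (-3.232468)) = -2.952747
x=1.320000, y=-2.952747:
  k1 = f(1.320000, -2.952747) = -3.460753
  k2 = f(1.640000, -4.060188) = -5.087250
  y ← -2.952747 + (0.32/2)·(-3.460753 + (-5.087250)) = -4.320427
x=1.640000, y=-4.320427:
  k1 = f(1.640000, -4.320427) = -5.433369
  k2 = f(1.960000, -6.059105) = -7.899410
  y ← -4.320427 + (0.32/2)·(-5.433369 + (-7.899410)) = -6.453672
y(1.96) ≈ -6.4537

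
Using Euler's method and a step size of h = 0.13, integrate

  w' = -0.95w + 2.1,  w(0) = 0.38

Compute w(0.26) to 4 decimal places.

0.8042

Euler: w_{n+1} = w_n + h·f(s_n, w_n).
s=0.000000, w=0.380000: f=1.739000 → w ← 0.380000 + 0.13·1.739000 = 0.606070
s=0.130000, w=0.606070: f=1.524234 → w ← 0.606070 + 0.13·1.524234 = 0.804220
w(0.26) ≈ 0.8042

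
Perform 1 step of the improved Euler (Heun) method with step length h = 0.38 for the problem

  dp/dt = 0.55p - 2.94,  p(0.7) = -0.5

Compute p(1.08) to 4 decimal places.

Heun: k1 = f(t_n, p_n); k2 = f(t_n + h, p_n + h·k1); p_{n+1} = p_n + (h/2)·(k1 + k2).
t=0.700000, p=-0.500000:
  k1 = f(0.700000, -0.500000) = -3.215000
  k2 = f(1.080000, -1.721700) = -3.886935
  p ← -0.500000 + (0.38/2)·(-3.215000 + (-3.886935)) = -1.849368
p(1.08) ≈ -1.8494

-1.8494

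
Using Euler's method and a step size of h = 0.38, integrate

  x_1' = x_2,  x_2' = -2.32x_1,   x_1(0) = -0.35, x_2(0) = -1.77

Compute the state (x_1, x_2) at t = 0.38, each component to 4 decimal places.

Euler on (x_1,x_2): x_1_{n+1} = x_1_n + h·x_1', x_2_{n+1} = x_2_n + h·x_2'.
0.000000: (-0.350000, -1.770000); f=(-1.770000, 0.812000) → (-1.022600, -1.461440)
(x_1(0.38), x_2(0.38)) ≈ (-1.0226, -1.4614)

-1.0226, -1.4614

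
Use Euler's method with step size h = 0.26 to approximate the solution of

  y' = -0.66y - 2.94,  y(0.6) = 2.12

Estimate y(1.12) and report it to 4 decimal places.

Euler: y_{n+1} = y_n + h·f(t_n, y_n).
t=0.600000, y=2.120000: f=-4.339200 → y ← 2.120000 + 0.26·(-4.339200) = 0.991808
t=0.860000, y=0.991808: f=-3.594593 → y ← 0.991808 + 0.26·(-3.594593) = 0.057214
y(1.12) ≈ 0.0572

0.0572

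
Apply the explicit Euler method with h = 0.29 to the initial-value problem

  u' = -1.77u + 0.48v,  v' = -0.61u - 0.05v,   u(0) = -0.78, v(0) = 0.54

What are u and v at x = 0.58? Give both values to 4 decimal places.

Euler on (u,v): u_{n+1} = u_n + h·u', v_{n+1} = v_n + h·v'.
0.000000: (-0.780000, 0.540000); f=(1.639800, 0.448800) → (-0.304458, 0.670152)
0.290000: (-0.304458, 0.670152); f=(0.860564, 0.152212) → (-0.054895, 0.714293)
(u(0.58), v(0.58)) ≈ (-0.0549, 0.7143)

-0.0549, 0.7143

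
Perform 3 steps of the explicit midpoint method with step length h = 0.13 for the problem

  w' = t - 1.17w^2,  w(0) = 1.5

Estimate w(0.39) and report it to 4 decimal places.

0.9606

Midpoint: k1 = f(t_n, w_n); k2 = f(t_n + h/2, w_n + (h/2)·k1); w_{n+1} = w_n + h·k2.
t=0.000000, w=1.500000:
  k1 = f(0.000000, 1.500000) = -2.632500
  k2 = f(0.065000, 1.328887) = -2.001152
  w ← 1.500000 + 0.13·(-2.001152) = 1.239850
t=0.130000, w=1.239850:
  k1 = f(0.130000, 1.239850) = -1.668557
  k2 = f(0.195000, 1.131394) = -1.302661
  w ← 1.239850 + 0.13·(-1.302661) = 1.070504
t=0.260000, w=1.070504:
  k1 = f(0.260000, 1.070504) = -1.080796
  k2 = f(0.325000, 1.000253) = -0.845591
  w ← 1.070504 + 0.13·(-0.845591) = 0.960577
w(0.39) ≈ 0.9606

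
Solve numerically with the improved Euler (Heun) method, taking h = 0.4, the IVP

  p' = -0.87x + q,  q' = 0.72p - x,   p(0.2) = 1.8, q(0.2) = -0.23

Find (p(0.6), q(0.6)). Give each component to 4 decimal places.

1.6565, 0.1051

Heun on (p,q): k1 = f(x_n, state_n); k2 = f(x_n + h, state_n + h·k1); state_{n+1} = state_n + (h/2)·(k1 + k2).
0.200000: (1.800000, -0.230000)
  k1 = (-0.404000, 1.096000)
  predictor → (1.638400, 0.208400)
  k2 = (-0.313600, 0.579648)
  → (1.656480, 0.105130)
(p(0.6), q(0.6)) ≈ (1.6565, 0.1051)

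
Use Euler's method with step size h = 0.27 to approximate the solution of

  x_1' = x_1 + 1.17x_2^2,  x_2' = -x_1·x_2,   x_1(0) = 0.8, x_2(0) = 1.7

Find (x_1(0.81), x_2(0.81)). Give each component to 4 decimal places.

Euler on (x_1,x_2): x_1_{n+1} = x_1_n + h·x_1', x_2_{n+1} = x_2_n + h·x_2'.
0.000000: (0.800000, 1.700000); f=(4.181300, -1.360000) → (1.928951, 1.332800)
0.270000: (1.928951, 1.332800); f=(4.007287, -2.570906) → (3.010919, 0.638655)
0.540000: (3.010919, 0.638655); f=(3.488139, -1.922939) → (3.952716, 0.119462)
(x_1(0.81), x_2(0.81)) ≈ (3.9527, 0.1195)

3.9527, 0.1195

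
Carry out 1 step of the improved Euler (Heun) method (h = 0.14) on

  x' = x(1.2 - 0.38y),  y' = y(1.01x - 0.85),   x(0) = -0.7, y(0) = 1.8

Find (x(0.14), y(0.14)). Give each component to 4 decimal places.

Heun on (x,y): k1 = f(s_n, state_n); k2 = f(s_n + h, state_n + h·k1); state_{n+1} = state_n + (h/2)·(k1 + k2).
0.000000: (-0.700000, 1.800000)
  k1 = (-0.361200, -2.802600)
  predictor → (-0.750568, 1.407636)
  k2 = (-0.499202, -2.263582)
  → (-0.760228, 1.445367)
(x(0.14), y(0.14)) ≈ (-0.7602, 1.4454)

-0.7602, 1.4454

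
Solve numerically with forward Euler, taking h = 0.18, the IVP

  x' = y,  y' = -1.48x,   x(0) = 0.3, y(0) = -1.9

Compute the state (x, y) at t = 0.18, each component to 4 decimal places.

Euler on (x,y): x_{n+1} = x_n + h·x', y_{n+1} = y_n + h·y'.
0.000000: (0.300000, -1.900000); f=(-1.900000, -0.444000) → (-0.042000, -1.979920)
(x(0.18), y(0.18)) ≈ (-0.0420, -1.9799)

-0.0420, -1.9799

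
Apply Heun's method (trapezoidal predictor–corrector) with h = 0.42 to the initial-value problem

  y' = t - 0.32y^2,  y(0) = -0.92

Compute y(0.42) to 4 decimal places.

Heun: k1 = f(t_n, y_n); k2 = f(t_n + h, y_n + h·k1); y_{n+1} = y_n + (h/2)·(k1 + k2).
t=0.000000, y=-0.920000:
  k1 = f(0.000000, -0.920000) = -0.270848
  k2 = f(0.420000, -1.033756) = 0.078031
  y ← -0.920000 + (0.42/2)·(-0.270848 + 0.078031) = -0.960491
y(0.42) ≈ -0.9605

-0.9605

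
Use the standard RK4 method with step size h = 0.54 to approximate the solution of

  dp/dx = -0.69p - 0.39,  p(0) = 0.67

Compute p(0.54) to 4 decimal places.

RK4: k1 = f(x_n, p_n); k2 = f(x_n + h/2, p_n + (h/2)·k1); k3 = f(x_n + h/2, p_n + (h/2)·k2); k4 = f(x_n + h, p_n + h·k3); p_{n+1} = p_n + (h/6)·(k1 + 2k2 + 2k3 + k4).
x=0.000000, p=0.670000:
  k1 = f(0.000000, 0.670000) = -0.852300
  k2 = f(0.270000, 0.439879) = -0.693517
  k3 = f(0.270000, 0.482751) = -0.723098
  k4 = f(0.540000, 0.279527) = -0.582874
  p ← 0.670000 + (0.54/6)·(k1 + 2k2 + 2k3 + k4) = 0.285844
p(0.54) ≈ 0.2858

0.2858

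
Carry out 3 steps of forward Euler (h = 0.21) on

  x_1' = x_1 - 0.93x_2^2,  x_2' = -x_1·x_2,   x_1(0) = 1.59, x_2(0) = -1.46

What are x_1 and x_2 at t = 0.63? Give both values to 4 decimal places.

Euler on (x_1,x_2): x_1_{n+1} = x_1_n + h·x_1', x_2_{n+1} = x_2_n + h·x_2'.
0.000000: (1.590000, -1.460000); f=(-0.392388, 2.321400) → (1.507599, -0.972506)
0.210000: (1.507599, -0.972506); f=(0.628034, 1.466149) → (1.639486, -0.664615)
0.420000: (1.639486, -0.664615); f=(1.228693, 1.089626) → (1.897511, -0.435793)
(x_1(0.63), x_2(0.63)) ≈ (1.8975, -0.4358)

1.8975, -0.4358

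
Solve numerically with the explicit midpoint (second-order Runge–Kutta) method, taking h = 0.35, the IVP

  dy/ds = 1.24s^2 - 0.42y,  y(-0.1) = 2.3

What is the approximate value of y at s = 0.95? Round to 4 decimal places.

1.7992

Midpoint: k1 = f(s_n, y_n); k2 = f(s_n + h/2, y_n + (h/2)·k1); y_{n+1} = y_n + h·k2.
s=-0.100000, y=2.300000:
  k1 = f(-0.100000, 2.300000) = -0.953600
  k2 = f(0.075000, 2.133120) = -0.888935
  y ← 2.300000 + 0.35·(-0.888935) = 1.988873
s=0.250000, y=1.988873:
  k1 = f(0.250000, 1.988873) = -0.757826
  k2 = f(0.425000, 1.856253) = -0.555651
  y ← 1.988873 + 0.35·(-0.555651) = 1.794395
s=0.600000, y=1.794395:
  k1 = f(0.600000, 1.794395) = -0.307246
  k2 = f(0.775000, 1.740627) = 0.013712
  y ← 1.794395 + 0.35·0.013712 = 1.799194
y(0.95) ≈ 1.7992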